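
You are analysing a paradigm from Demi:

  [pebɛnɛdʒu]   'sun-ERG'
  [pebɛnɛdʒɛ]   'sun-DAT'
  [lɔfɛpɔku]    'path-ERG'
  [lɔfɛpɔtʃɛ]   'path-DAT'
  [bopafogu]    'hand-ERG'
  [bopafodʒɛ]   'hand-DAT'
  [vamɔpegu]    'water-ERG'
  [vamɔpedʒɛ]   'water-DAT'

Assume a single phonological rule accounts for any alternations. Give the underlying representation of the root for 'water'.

/vamɔpeg/

The stem for 'water' ends in [g] in [vamɔpegu] but [dʒ] in [vamɔpedʒɛ].
If /dʒ/ were underlying and a rule turned it into [g] before the ERG suffix, 'sun' would also alternate; but it has [dʒ] in both [pebɛnɛdʒu] and [pebɛnɛdʒɛ].
The underlying segment must be /g/; /k/ and /g/ become palato-alveolar [tʃ] and [dʒ] before a front vowel, yielding [dʒ] there.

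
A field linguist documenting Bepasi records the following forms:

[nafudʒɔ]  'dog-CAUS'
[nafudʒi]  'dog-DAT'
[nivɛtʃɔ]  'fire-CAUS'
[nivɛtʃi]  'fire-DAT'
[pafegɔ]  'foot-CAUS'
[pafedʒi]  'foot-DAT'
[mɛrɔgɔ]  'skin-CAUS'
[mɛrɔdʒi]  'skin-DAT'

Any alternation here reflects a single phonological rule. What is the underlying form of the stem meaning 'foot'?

/pafeg/

In [pafegɔ] and [pafedʒi] the final segment of 'foot' alternates: [g] ~ [dʒ].
The stem 'dog' ([nafudʒɔ], [nafudʒi]) shows [dʒ] unchanged in both environments, so [dʒ] cannot be basic with [g] derived before the CAUS suffix.
So /g/ is underlying, and a rule of palatalization before a front vowel — /g/ becomes palato-alveolar [dʒ] before a front vowel — gives [dʒ].
Hence 'foot' is /pafeg/ underlyingly.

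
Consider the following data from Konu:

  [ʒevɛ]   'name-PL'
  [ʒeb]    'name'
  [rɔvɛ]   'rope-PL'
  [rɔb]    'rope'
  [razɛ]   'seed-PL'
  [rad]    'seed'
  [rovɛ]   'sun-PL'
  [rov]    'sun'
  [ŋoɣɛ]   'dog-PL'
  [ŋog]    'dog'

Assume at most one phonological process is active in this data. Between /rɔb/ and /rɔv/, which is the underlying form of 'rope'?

In [rɔvɛ] and [rɔb] the final segment of 'rope' alternates: [v] ~ [b].
If /v/ were underlying and a rule turned it into [b] in isolation, 'sun' would also alternate; but it has [v] in both [rovɛ] and [rov].
The alternation reflects intervocalic spirantization: voiced stops become fricatives between vowels. /b/ is underlying.

/rɔb/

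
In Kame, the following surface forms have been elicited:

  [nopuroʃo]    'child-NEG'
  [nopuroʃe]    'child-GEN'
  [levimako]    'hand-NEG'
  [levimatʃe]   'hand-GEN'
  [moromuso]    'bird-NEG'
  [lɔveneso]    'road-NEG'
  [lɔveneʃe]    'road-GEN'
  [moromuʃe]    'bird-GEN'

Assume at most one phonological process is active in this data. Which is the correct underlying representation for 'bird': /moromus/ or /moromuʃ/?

/moromus/

In [moromuʃe] and [moromuso] the final segment of 'bird' alternates: [ʃ] ~ [s].
The stem 'child' ([nopuroʃe], [nopuroʃo]) shows [ʃ] unchanged in both environments, so [ʃ] cannot be basic with [s] derived before the NEG suffix.
The underlying segment must be /s/; /k/ and /s/ become palato-alveolar [tʃ] and [ʃ] before a front vowel, yielding [ʃ] there.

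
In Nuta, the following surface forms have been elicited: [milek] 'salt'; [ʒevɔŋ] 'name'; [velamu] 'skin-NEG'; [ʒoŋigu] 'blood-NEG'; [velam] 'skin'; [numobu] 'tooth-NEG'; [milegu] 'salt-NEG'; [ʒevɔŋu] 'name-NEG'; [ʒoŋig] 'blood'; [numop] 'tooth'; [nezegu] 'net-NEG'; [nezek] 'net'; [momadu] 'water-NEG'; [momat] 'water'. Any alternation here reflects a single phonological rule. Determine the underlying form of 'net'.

/nezek/

The root 'net' surfaces as [nezegu] and [nezek], with a stem-final [g] ~ [k] alternation.
Compare 'blood', with invariant [g] in [ʒoŋigu] and [ʒoŋig]: an analysis with underlying /g/ and a rule producing [k] in isolation would wrongly predict alternation here too.
Therefore /k/ is basic and [g] is derived by intervocalic voicing (voiceless stops become voiced between vowels).
Hence 'net' is /nezek/ underlyingly.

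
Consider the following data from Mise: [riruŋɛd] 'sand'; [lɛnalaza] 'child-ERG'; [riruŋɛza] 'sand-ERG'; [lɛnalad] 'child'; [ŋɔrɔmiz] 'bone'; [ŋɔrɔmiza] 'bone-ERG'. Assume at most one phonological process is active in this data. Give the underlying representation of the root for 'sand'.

In [riruŋɛd] and [riruŋɛza] the final segment of 'sand' alternates: [d] ~ [z].
If /z/ were underlying and a rule turned it into [d] in isolation, 'bone' would also alternate; but it has [z] in both [ŋɔrɔmiz] and [ŋɔrɔmiza].
The underlying segment must be /d/; voiced stops become fricatives between vowels, yielding [z] there.
Hence 'sand' is /riruŋɛd/ underlyingly.

/riruŋɛd/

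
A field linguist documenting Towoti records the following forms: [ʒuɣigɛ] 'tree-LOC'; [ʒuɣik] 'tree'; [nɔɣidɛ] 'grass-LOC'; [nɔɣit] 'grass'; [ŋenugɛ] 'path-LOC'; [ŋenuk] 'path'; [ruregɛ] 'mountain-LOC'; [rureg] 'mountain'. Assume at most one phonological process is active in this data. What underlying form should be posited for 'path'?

/ŋenuk/

The root 'path' surfaces as [ŋenugɛ] and [ŋenuk], with a stem-final [g] ~ [k] alternation.
If /g/ were underlying and a rule turned it into [k] in isolation, 'mountain' would also alternate; but it has [g] in both [ruregɛ] and [rureg].
Therefore /k/ is basic and [g] is derived by intervocalic voicing (voiceless stops become voiced between vowels).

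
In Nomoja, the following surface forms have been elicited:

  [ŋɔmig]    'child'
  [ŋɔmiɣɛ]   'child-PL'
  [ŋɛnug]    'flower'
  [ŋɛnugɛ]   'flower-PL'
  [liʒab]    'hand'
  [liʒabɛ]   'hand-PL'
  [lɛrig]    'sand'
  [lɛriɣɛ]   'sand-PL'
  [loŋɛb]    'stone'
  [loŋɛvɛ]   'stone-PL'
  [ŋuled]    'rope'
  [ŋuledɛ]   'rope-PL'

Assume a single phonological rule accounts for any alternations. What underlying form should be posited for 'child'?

/ŋɔmiɣ/

The root 'child' surfaces as [ŋɔmig] and [ŋɔmiɣɛ], with a stem-final [g] ~ [ɣ] alternation.
If /g/ were underlying and a rule turned it into [ɣ] before the PL suffix, 'flower' would also alternate; but it has [g] in both [ŋɛnug] and [ŋɛnugɛ].
Therefore /ɣ/ is basic and [g] is derived by word-final hardening (voiced fricatives become stops word-finally).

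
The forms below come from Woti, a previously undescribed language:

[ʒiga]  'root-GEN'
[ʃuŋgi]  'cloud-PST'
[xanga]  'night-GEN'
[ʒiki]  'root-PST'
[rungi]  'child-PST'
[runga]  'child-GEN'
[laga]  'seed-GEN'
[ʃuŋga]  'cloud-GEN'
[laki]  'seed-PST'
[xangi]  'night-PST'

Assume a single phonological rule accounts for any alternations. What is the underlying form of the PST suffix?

/-ki/

The PST morpheme has two allomorphs, [-gi] and [-ki].
The GEN suffix, which begins with [g], is invariant after every stem; so [g] is not altered by any rule here.
So the underlying form is /-ki/, and voiceless stops become voiced after a nasal.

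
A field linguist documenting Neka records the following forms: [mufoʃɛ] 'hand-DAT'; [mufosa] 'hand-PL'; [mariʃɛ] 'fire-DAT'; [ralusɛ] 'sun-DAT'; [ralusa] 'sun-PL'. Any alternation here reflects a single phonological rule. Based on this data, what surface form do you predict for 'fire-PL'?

'hand' shows [ʃ] ~ [s] at the end of the stem ([mufoʃɛ] vs [mufosa]).
Compare 'sun', with invariant [s] in [ralusɛ] and [ralusa]: an analysis with underlying /s/ and a rule producing [ʃ] before the DAT suffix would wrongly predict alternation here too.
The underlying segment must be /ʃ/; palato-alveolar /ʃ/ becomes [s] when no front vowel follows, yielding [s] there.
The one attested form of 'fire', [mariʃɛ], shows underlying /mariʃ/. Applying the same rule when no front vowel follows gives [marisa].

[marisa]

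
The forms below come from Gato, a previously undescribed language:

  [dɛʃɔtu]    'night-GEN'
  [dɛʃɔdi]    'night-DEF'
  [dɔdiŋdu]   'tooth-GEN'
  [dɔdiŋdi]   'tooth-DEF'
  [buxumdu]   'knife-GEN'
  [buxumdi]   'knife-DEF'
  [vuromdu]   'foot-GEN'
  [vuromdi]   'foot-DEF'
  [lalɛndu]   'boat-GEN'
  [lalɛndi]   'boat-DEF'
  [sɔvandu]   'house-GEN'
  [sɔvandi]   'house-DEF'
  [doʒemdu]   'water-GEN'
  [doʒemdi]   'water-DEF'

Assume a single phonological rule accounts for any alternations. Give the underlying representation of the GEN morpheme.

The GEN morpheme has two allomorphs, [-du] and [-tu].
By contrast the DEF suffix keeps its initial [d] throughout — that segment must be underlying.
The GEN suffix is therefore /-tu/ underlyingly, with post-nasal voicing: voiceless stops become voiced after a nasal.

/-tu/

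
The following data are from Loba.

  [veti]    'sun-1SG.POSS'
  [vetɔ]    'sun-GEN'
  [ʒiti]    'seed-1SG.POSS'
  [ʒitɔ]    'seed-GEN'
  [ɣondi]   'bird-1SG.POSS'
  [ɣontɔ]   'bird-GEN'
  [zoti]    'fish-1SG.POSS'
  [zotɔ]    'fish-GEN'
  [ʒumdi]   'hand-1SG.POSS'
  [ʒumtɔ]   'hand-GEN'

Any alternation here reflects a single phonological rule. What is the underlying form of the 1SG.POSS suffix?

The 1SG.POSS morpheme has two allomorphs, [-di] and [-ti].
The GEN suffix, which begins with [t], is invariant after every stem; so [t] is not altered by any rule here.
So the underlying form is /-di/, and voiced stops become voiceless after a vowel.

/-di/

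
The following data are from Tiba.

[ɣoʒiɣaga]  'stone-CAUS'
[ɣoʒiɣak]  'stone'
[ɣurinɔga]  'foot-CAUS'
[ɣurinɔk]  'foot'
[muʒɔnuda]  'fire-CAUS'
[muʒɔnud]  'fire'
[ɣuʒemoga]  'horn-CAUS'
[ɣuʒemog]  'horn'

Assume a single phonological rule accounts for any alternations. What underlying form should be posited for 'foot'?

In [ɣurinɔga] and [ɣurinɔk] the final segment of 'foot' alternates: [g] ~ [k].
But 'horn' keeps [g] in both environments ([ɣuʒemoga], [ɣuʒemog]), so there is no rule changing /g/ to [k] in isolation.
So /k/ is underlying, and a rule of intervocalic voicing — voiceless stops become voiced between vowels — gives [g].

/ɣurinɔk/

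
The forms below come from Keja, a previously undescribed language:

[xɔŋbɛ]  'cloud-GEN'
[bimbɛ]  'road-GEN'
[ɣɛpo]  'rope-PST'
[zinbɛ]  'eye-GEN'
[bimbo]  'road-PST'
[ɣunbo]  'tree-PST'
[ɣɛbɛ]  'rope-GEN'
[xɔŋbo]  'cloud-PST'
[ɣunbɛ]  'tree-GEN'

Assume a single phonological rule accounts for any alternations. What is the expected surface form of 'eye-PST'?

The PST morpheme has two allomorphs, [-bo] and [-po].
By contrast the GEN suffix keeps its initial [b] throughout — that segment must be underlying.
The PST suffix is therefore /-po/ underlyingly, with post-nasal voicing: voiceless stops become voiced after a nasal.
After 'eye', which ends in a nasal, the suffix surfaces as [-bo], giving [zinbo].

[zinbo]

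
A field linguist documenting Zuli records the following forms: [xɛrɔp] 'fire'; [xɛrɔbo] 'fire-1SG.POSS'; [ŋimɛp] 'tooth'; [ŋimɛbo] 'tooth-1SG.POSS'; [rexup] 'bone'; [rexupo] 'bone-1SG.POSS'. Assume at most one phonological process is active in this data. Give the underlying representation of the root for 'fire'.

In [xɛrɔp] and [xɛrɔbo] the final segment of 'fire' alternates: [p] ~ [b].
The stem 'bone' ([rexup], [rexupo]) shows [p] unchanged in both environments, so [p] cannot be basic with [b] derived before the 1SG.POSS suffix.
The underlying segment must be /b/; voiced obstruents become voiceless word-finally, yielding [p] there.
The underlying form of 'fire' is therefore /xɛrɔb/.

/xɛrɔb/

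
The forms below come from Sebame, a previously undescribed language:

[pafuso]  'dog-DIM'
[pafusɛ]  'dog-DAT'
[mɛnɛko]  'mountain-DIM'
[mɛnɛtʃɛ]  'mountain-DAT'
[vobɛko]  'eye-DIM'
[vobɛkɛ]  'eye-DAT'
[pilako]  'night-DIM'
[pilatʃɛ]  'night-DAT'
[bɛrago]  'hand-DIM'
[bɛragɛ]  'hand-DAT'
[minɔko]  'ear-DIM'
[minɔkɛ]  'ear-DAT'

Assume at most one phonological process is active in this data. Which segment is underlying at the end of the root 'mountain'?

/tʃ/

'mountain' shows [k] ~ [tʃ] at the end of the stem ([mɛnɛko] vs [mɛnɛtʃɛ]).
But 'eye' keeps [k] in both environments ([vobɛko], [vobɛkɛ]), so there is no rule changing /k/ to [tʃ] before the DAT suffix.
The alternation reflects depalatalization: palato-alveolar /tʃ/ becomes [k] when no front vowel follows. /tʃ/ is underlying.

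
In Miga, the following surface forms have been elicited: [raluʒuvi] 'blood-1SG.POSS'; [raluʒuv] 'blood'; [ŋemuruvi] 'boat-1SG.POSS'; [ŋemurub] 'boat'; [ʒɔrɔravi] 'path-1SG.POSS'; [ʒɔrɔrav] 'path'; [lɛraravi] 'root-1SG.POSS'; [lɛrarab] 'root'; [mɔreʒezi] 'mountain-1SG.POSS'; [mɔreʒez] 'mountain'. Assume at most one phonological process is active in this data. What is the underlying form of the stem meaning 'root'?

/lɛrarab/

In [lɛraravi] and [lɛrarab] the final segment of 'root' alternates: [v] ~ [b].
But 'path' keeps [v] in both environments ([ʒɔrɔravi], [ʒɔrɔrav]), so there is no rule changing /v/ to [b] in isolation.
The underlying segment must be /b/; voiced stops become fricatives between vowels, yielding [v] there.
So 'root' = /lɛrarab/.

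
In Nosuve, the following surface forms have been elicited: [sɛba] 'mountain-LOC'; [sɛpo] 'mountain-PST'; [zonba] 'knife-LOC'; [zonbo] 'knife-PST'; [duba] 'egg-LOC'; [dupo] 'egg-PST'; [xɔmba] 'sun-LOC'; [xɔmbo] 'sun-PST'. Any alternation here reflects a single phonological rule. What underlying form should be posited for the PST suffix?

The PST morpheme has two allomorphs, [-bo] and [-po].
The LOC suffix, which begins with [b], is invariant after every stem; so [b] is not altered by any rule here.
The PST suffix is therefore /-po/ underlyingly, with post-nasal voicing: voiceless stops become voiced after a nasal.

/-po/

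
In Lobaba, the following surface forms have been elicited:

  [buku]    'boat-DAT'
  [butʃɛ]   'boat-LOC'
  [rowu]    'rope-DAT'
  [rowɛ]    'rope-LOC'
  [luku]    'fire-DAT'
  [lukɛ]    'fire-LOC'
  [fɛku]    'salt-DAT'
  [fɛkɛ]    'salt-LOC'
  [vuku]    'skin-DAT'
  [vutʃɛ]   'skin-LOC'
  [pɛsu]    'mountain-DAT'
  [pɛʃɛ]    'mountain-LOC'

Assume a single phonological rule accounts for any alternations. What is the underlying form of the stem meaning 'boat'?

/butʃ/

'boat' shows [k] ~ [tʃ] at the end of the stem ([buku] vs [butʃɛ]).
The stem 'salt' ([fɛku], [fɛkɛ]) shows [k] unchanged in both environments, so [k] cannot be basic with [tʃ] derived before the LOC suffix.
The alternation reflects depalatalization: palato-alveolar /tʃ/ and /ʃ/ become [k] and [s] when no front vowel follows. /tʃ/ is underlying.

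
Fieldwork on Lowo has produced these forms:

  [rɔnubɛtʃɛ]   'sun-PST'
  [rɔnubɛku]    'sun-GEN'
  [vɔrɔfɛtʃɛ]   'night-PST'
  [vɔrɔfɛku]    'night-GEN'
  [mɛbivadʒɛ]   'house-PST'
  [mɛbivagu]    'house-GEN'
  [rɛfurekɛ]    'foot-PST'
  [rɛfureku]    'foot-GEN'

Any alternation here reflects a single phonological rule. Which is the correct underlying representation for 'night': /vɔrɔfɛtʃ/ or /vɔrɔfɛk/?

In [vɔrɔfɛtʃɛ] and [vɔrɔfɛku] the final segment of 'night' alternates: [tʃ] ~ [k].
Compare 'foot', with invariant [k] in [rɛfurekɛ] and [rɛfureku]: an analysis with underlying /k/ and a rule producing [tʃ] before the PST suffix would wrongly predict alternation here too.
So /tʃ/ is underlying, and a rule of depalatalization — palato-alveolar /tʃ/ and /dʒ/ become [k] and [g] when no front vowel follows — gives [k].

/vɔrɔfɛtʃ/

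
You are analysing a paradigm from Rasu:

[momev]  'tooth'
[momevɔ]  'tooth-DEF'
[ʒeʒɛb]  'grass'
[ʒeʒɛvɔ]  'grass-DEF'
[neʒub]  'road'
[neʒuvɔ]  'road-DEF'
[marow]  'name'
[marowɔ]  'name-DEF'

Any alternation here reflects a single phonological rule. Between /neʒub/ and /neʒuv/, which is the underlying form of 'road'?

/neʒub/

'road' shows [b] ~ [v] at the end of the stem ([neʒub] vs [neʒuvɔ]).
If /v/ were underlying and a rule turned it into [b] in isolation, 'tooth' would also alternate; but it has [v] in both [momev] and [momevɔ].
So /b/ is underlying, and a rule of intervocalic spirantization — voiced stops become fricatives between vowels — gives [v].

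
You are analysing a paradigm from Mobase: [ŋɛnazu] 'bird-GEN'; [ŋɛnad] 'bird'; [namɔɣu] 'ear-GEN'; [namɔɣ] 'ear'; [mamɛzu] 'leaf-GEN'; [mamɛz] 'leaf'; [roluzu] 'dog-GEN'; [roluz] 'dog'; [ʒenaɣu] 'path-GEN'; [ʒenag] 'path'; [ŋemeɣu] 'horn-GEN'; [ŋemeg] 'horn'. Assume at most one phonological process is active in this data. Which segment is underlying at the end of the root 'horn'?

/g/

'horn' shows [ɣ] ~ [g] at the end of the stem ([ŋemeɣu] vs [ŋemeg]).
If /ɣ/ were underlying and a rule turned it into [g] in isolation, 'ear' would also alternate; but it has [ɣ] in both [namɔɣu] and [namɔɣ].
The alternation reflects intervocalic spirantization: voiced stops become fricatives between vowels. /g/ is underlying.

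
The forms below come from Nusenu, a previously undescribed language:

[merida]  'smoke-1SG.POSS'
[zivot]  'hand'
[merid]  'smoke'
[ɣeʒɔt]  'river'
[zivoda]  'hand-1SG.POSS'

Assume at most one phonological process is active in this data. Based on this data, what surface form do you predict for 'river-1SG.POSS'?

The root 'hand' surfaces as [zivoda] and [zivot], with a stem-final [d] ~ [t] alternation.
If /d/ were underlying and a rule turned it into [t] in isolation, 'smoke' would also alternate; but it has [d] in both [merida] and [merid].
So /t/ is underlying, and a rule of intervocalic voicing — voiceless stops become voiced between vowels — gives [d].
The one attested form of 'river', [ɣeʒɔt], shows underlying /ɣeʒɔt/. Applying the same rule between vowels gives [ɣeʒɔda].

[ɣeʒɔda]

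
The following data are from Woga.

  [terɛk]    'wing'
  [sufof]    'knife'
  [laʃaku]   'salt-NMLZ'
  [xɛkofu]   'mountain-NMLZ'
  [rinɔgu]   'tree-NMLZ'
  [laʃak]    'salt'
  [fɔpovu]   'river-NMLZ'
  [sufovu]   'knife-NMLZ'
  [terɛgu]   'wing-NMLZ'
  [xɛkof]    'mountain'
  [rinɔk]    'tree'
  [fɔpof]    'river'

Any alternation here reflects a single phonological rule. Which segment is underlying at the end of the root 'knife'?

'knife' shows [v] ~ [f] at the end of the stem ([sufovu] vs [sufof]).
If /f/ were underlying and a rule turned it into [v] before the NMLZ suffix, 'mountain' would also alternate; but it has [f] in both [xɛkofu] and [xɛkof].
So /v/ is underlying, and a rule of word-final obstruent devoicing — voiced obstruents become voiceless word-finally — gives [f].

/v/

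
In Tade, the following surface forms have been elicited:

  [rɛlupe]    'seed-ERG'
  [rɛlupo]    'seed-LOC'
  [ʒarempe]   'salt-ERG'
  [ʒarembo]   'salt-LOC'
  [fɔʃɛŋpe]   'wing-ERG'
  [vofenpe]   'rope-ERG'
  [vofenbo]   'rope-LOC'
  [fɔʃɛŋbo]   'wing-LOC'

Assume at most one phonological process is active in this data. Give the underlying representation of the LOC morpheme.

The LOC suffix surfaces as [-bo] and [-po], depending on the final segment of the stem.
The ERG suffix, which begins with [p], is invariant after every stem; so [p] is not altered by any rule here.
So the underlying form is /-bo/, and voiced stops become voiceless after a vowel.

/-bo/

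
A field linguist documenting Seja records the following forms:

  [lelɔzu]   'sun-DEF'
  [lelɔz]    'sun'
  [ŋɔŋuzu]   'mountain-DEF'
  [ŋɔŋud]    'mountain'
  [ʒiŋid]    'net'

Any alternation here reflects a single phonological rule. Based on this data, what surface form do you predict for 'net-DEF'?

[ʒiŋizu]

The stem for 'mountain' ends in [z] in [ŋɔŋuzu] but [d] in [ŋɔŋud].
But 'sun' keeps [z] in both environments ([lelɔzu], [lelɔz]), so there is no rule changing /z/ to [d] in isolation.
Therefore /d/ is basic and [z] is derived by intervocalic spirantization (voiced stops become fricatives between vowels).
From [ʒiŋid] the stem 'net' is /ʒiŋid/; between vowels this yields [ʒiŋizu].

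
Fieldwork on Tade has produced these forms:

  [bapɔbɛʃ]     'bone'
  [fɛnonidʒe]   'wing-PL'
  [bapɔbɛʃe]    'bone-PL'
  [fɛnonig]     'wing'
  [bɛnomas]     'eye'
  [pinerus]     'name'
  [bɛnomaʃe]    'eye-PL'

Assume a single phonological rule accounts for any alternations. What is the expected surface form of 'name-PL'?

[pineruʃe]

The stem for 'eye' ends in [s] in [bɛnomas] but [ʃ] in [bɛnomaʃe].
The stem 'bone' ([bapɔbɛʃ], [bapɔbɛʃe]) shows [ʃ] unchanged in both environments, so [ʃ] cannot be basic with [s] derived in isolation.
The underlying segment must be /s/; /g/ and /s/ become palato-alveolar [dʒ] and [ʃ] before a front vowel, yielding [ʃ] there.
From [pinerus] the stem 'name' is /pinerus/; before a front vowel this yields [pineruʃe].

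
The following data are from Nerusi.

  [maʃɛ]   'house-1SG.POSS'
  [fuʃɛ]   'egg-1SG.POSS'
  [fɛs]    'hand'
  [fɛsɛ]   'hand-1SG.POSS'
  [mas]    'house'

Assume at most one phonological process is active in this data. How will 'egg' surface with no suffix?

[fus]

The stem for 'house' ends in [ʃ] in [maʃɛ] but [s] in [mas].
If /s/ were underlying and a rule turned it into [ʃ] before the 1SG.POSS suffix, 'hand' would also alternate; but it has [s] in both [fɛsɛ] and [fɛs].
The underlying segment must be /ʃ/; palato-alveolar /ʃ/ becomes [s] when no front vowel follows, yielding [s] there.
From [fuʃɛ] the stem 'egg' is /fuʃ/; when no front vowel follows this yields [fus].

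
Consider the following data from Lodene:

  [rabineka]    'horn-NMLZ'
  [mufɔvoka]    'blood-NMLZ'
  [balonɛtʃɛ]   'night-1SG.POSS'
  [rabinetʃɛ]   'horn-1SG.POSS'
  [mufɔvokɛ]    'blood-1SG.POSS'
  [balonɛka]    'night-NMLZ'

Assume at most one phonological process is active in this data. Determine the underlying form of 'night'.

/balonɛtʃ/

The root 'night' surfaces as [balonɛka] and [balonɛtʃɛ], with a stem-final [k] ~ [tʃ] alternation.
Compare 'blood', with invariant [k] in [mufɔvoka] and [mufɔvokɛ]: an analysis with underlying /k/ and a rule producing [tʃ] before the 1SG.POSS suffix would wrongly predict alternation here too.
Therefore /tʃ/ is basic and [k] is derived by depalatalization (palato-alveolar /tʃ/ becomes [k] when no front vowel follows).
The underlying form of 'night' is therefore /balonɛtʃ/.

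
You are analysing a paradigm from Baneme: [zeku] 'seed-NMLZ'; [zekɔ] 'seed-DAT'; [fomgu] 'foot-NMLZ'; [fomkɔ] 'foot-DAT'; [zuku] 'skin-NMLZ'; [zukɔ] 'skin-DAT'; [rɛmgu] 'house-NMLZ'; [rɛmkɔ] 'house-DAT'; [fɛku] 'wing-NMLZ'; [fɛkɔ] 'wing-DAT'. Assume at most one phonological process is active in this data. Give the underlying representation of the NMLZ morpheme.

The NMLZ morpheme has two allomorphs, [-gu] and [-ku].
By contrast the DAT suffix keeps its initial [k] throughout — that segment must be underlying.
The NMLZ suffix is therefore /-gu/ underlyingly, with post-vocalic devoicing: voiced stops become voiceless after a vowel.

/-gu/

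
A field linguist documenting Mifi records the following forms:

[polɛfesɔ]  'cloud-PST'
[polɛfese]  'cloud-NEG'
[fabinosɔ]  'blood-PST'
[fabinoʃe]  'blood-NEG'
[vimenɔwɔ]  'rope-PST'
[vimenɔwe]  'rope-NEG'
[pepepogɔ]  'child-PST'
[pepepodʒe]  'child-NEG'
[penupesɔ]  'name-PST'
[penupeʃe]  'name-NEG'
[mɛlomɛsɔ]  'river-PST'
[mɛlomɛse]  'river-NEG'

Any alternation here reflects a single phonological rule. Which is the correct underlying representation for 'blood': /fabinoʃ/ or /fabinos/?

The stem for 'blood' ends in [s] in [fabinosɔ] but [ʃ] in [fabinoʃe].
Compare 'river', with invariant [s] in [mɛlomɛsɔ] and [mɛlomɛse]: an analysis with underlying /s/ and a rule producing [ʃ] before the NEG suffix would wrongly predict alternation here too.
The alternation reflects depalatalization: palato-alveolar /dʒ/ and /ʃ/ become [g] and [s] when no front vowel follows. /ʃ/ is underlying.

/fabinoʃ/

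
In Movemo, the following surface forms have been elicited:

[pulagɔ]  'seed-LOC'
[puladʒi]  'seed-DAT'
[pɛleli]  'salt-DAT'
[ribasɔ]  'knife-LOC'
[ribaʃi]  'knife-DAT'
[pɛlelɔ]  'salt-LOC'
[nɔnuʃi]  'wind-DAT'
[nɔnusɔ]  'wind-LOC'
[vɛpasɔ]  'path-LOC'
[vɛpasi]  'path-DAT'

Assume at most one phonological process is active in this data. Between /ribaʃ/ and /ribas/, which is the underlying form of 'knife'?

/ribaʃ/

'knife' shows [s] ~ [ʃ] at the end of the stem ([ribasɔ] vs [ribaʃi]).
The stem 'path' ([vɛpasɔ], [vɛpasi]) shows [s] unchanged in both environments, so [s] cannot be basic with [ʃ] derived before the DAT suffix.
The alternation reflects depalatalization: palato-alveolar /dʒ/ and /ʃ/ become [g] and [s] when no front vowel follows. /ʃ/ is underlying.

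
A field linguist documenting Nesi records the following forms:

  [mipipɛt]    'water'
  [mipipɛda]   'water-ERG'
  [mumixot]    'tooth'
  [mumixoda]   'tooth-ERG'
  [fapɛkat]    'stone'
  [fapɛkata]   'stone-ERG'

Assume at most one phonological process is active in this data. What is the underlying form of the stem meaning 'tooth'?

/mumixod/

In [mumixot] and [mumixoda] the final segment of 'tooth' alternates: [t] ~ [d].
But 'stone' keeps [t] in both environments ([fapɛkat], [fapɛkata]), so there is no rule changing /t/ to [d] before the ERG suffix.
So /d/ is underlying, and a rule of word-final obstruent devoicing — voiced obstruents become voiceless word-finally — gives [t].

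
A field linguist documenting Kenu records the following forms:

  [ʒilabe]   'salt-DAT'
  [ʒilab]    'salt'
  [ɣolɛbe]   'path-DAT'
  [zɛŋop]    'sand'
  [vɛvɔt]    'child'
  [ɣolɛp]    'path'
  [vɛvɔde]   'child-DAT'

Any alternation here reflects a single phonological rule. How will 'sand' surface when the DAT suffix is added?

In [ɣolɛbe] and [ɣolɛp] the final segment of 'path' alternates: [b] ~ [p].
If /b/ were underlying and a rule turned it into [p] in isolation, 'salt' would also alternate; but it has [b] in both [ʒilabe] and [ʒilab].
Therefore /p/ is basic and [b] is derived by intervocalic voicing (voiceless stops become voiced between vowels).
From [zɛŋop] the stem 'sand' is /zɛŋop/; between vowels this yields [zɛŋobe].

[zɛŋobe]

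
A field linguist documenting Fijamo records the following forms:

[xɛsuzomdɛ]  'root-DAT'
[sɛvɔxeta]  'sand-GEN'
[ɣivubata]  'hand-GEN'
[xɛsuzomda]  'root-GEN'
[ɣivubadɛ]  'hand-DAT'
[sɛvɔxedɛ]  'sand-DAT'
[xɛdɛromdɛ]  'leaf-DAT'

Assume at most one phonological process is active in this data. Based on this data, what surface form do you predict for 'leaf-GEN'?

The GEN morpheme has two allomorphs, [-da] and [-ta].
By contrast the DAT suffix keeps its initial [d] throughout — that segment must be underlying.
So the underlying form is /-ta/, and voiceless stops become voiced after a nasal.
After 'leaf', which ends in a nasal, the suffix surfaces as [-da], giving [xɛdɛromda].

[xɛdɛromda]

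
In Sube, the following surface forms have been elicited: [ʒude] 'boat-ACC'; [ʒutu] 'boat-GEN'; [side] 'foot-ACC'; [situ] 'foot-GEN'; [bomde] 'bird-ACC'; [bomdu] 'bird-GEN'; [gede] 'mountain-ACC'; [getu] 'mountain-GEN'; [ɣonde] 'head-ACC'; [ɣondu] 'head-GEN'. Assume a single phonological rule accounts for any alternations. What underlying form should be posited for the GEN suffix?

/-tu/

The GEN morpheme has two allomorphs, [-du] and [-tu].
By contrast the ACC suffix keeps its initial [d] throughout — that segment must be underlying.
The GEN suffix is therefore /-tu/ underlyingly, with post-nasal voicing: voiceless stops become voiced after a nasal.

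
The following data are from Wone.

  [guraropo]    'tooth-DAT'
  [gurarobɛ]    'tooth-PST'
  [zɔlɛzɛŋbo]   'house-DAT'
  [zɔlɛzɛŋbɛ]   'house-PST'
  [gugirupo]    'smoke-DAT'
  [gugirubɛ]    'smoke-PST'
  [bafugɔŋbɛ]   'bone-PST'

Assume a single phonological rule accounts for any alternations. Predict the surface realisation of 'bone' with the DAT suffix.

[bafugɔŋbo]

The DAT suffix surfaces as [-bo] and [-po], depending on the final segment of the stem.
The PST suffix, which begins with [b], is invariant after every stem; so [b] is not altered by any rule here.
So the underlying form is /-po/, and voiceless stops become voiced after a nasal.
After 'bone', which ends in a nasal, the suffix surfaces as [-bo], giving [bafugɔŋbo].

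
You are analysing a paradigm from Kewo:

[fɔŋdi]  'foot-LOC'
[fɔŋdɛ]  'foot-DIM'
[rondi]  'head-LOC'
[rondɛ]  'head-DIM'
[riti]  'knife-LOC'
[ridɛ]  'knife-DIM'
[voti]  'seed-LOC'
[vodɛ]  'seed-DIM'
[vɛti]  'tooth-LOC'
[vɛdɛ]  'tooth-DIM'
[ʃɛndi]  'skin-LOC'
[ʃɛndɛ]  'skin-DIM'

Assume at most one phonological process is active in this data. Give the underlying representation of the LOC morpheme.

The LOC suffix surfaces as [-di] and [-ti], depending on the final segment of the stem.
By contrast the DIM suffix keeps its initial [d] throughout — that segment must be underlying.
The LOC suffix is therefore /-ti/ underlyingly, with post-nasal voicing: voiceless stops become voiced after a nasal.

/-ti/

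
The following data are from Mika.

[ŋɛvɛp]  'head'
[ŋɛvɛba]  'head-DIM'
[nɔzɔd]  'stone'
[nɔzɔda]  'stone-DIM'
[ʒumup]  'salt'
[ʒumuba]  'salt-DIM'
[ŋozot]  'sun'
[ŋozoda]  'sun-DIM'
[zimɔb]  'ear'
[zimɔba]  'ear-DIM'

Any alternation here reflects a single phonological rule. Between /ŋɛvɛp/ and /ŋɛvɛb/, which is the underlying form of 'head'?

'head' shows [p] ~ [b] at the end of the stem ([ŋɛvɛp] vs [ŋɛvɛba]).
But 'ear' keeps [b] in both environments ([zimɔb], [zimɔba]), so there is no rule changing /b/ to [p] in isolation.
The underlying segment must be /p/; voiceless stops become voiced between vowels, yielding [b] there.

/ŋɛvɛp/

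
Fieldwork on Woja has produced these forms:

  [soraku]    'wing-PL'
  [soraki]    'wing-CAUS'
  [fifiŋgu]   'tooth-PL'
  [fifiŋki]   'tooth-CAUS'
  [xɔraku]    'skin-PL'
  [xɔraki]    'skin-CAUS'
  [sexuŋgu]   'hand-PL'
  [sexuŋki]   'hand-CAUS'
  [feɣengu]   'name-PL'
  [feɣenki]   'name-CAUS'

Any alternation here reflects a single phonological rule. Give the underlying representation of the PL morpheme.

The PL suffix surfaces as [-gu] and [-ku], depending on the final segment of the stem.
The CAUS suffix, which begins with [k], is invariant after every stem; so [k] is not altered by any rule here.
So the underlying form is /-gu/, and voiced stops become voiceless after a vowel.

/-gu/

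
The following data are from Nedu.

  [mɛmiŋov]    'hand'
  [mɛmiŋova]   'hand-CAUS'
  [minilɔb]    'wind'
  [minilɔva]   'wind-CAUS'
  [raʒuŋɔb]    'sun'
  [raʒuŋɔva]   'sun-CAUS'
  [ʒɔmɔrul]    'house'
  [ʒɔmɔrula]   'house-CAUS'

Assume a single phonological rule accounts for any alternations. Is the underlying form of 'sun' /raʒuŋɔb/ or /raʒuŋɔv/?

/raʒuŋɔb/

In [raʒuŋɔb] and [raʒuŋɔva] the final segment of 'sun' alternates: [b] ~ [v].
But 'hand' keeps [v] in both environments ([mɛmiŋov], [mɛmiŋova]), so there is no rule changing /v/ to [b] in isolation.
The alternation reflects intervocalic spirantization: voiced stops become fricatives between vowels. /b/ is underlying.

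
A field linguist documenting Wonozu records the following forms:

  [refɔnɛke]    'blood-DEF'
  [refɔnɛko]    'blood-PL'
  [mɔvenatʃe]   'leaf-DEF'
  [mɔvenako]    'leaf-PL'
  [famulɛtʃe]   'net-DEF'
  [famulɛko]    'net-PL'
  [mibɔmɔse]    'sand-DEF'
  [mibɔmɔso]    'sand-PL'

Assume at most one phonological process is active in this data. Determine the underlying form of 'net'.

In [famulɛtʃe] and [famulɛko] the final segment of 'net' alternates: [tʃ] ~ [k].
The stem 'blood' ([refɔnɛke], [refɔnɛko]) shows [k] unchanged in both environments, so [k] cannot be basic with [tʃ] derived before the DEF suffix.
The alternation reflects depalatalization: palato-alveolar /tʃ/ becomes [k] when no front vowel follows. /tʃ/ is underlying.
Hence 'net' is /famulɛtʃ/ underlyingly.

/famulɛtʃ/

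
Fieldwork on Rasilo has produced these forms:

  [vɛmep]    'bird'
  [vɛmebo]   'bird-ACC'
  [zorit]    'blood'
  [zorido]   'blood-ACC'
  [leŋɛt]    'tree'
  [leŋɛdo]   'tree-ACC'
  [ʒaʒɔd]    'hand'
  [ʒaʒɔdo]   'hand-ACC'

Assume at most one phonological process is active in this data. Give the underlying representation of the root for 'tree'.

The stem for 'tree' ends in [t] in [leŋɛt] but [d] in [leŋɛdo].
Compare 'hand', with invariant [d] in [ʒaʒɔd] and [ʒaʒɔdo]: an analysis with underlying /d/ and a rule producing [t] in isolation would wrongly predict alternation here too.
Therefore /t/ is basic and [d] is derived by intervocalic voicing (voiceless stops become voiced between vowels).
The underlying form of 'tree' is therefore /leŋɛt/.

/leŋɛt/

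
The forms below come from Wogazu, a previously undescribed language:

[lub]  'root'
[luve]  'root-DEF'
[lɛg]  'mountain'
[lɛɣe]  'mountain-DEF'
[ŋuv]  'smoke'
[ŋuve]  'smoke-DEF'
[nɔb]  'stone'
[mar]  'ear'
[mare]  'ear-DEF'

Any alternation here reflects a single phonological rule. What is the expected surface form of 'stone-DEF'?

[nɔve]

In [lub] and [luve] the final segment of 'root' alternates: [b] ~ [v].
If /v/ were underlying and a rule turned it into [b] in isolation, 'smoke' would also alternate; but it has [v] in both [ŋuv] and [ŋuve].
The alternation reflects intervocalic spirantization: voiced stops become fricatives between vowels. /b/ is underlying.
From [nɔb] the stem 'stone' is /nɔb/; between vowels this yields [nɔve].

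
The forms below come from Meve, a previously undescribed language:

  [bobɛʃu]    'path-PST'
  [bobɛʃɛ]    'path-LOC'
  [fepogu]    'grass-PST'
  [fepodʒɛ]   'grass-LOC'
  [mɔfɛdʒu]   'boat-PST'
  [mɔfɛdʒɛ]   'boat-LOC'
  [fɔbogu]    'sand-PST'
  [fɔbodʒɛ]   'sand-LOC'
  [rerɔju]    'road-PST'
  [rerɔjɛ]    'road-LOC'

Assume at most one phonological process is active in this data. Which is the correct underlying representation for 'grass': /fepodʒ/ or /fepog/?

/fepog/

'grass' shows [g] ~ [dʒ] at the end of the stem ([fepogu] vs [fepodʒɛ]).
The stem 'boat' ([mɔfɛdʒu], [mɔfɛdʒɛ]) shows [dʒ] unchanged in both environments, so [dʒ] cannot be basic with [g] derived before the PST suffix.
The alternation reflects palatalization before a front vowel: /g/ becomes palato-alveolar [dʒ] before a front vowel. /g/ is underlying.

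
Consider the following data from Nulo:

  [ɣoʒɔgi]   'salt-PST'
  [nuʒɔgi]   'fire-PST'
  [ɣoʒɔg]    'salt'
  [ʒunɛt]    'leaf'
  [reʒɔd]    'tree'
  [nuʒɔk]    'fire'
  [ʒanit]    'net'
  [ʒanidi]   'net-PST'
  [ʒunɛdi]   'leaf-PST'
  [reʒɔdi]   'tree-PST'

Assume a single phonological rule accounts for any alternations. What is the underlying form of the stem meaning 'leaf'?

/ʒunɛt/

'leaf' shows [d] ~ [t] at the end of the stem ([ʒunɛdi] vs [ʒunɛt]).
If /d/ were underlying and a rule turned it into [t] in isolation, 'tree' would also alternate; but it has [d] in both [reʒɔdi] and [reʒɔd].
The alternation reflects intervocalic voicing: voiceless stops become voiced between vowels. /t/ is underlying.
So 'leaf' = /ʒunɛt/.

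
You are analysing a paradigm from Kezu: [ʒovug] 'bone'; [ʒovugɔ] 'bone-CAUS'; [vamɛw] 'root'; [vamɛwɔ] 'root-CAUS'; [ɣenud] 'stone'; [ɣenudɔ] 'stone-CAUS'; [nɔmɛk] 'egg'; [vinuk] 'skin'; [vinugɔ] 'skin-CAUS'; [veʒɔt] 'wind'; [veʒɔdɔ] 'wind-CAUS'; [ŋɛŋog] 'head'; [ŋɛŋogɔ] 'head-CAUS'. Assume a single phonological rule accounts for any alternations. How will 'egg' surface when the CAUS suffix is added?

[nɔmɛgɔ]

'skin' shows [k] ~ [g] at the end of the stem ([vinuk] vs [vinugɔ]).
Compare 'head', with invariant [g] in [ŋɛŋog] and [ŋɛŋogɔ]: an analysis with underlying /g/ and a rule producing [k] in isolation would wrongly predict alternation here too.
Therefore /k/ is basic and [g] is derived by intervocalic voicing (voiceless stops become voiced between vowels).
From [nɔmɛk] the stem 'egg' is /nɔmɛk/; between vowels this yields [nɔmɛgɔ].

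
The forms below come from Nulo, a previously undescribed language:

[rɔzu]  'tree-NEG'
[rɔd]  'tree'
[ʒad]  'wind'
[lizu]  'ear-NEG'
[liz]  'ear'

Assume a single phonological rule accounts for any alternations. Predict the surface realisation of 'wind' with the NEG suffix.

The stem for 'tree' ends in [z] in [rɔzu] but [d] in [rɔd].
But 'ear' keeps [z] in both environments ([lizu], [liz]), so there is no rule changing /z/ to [d] in isolation.
Therefore /d/ is basic and [z] is derived by intervocalic spirantization (voiced stops become fricatives between vowels).
From [ʒad] the stem 'wind' is /ʒad/; between vowels this yields [ʒazu].

[ʒazu]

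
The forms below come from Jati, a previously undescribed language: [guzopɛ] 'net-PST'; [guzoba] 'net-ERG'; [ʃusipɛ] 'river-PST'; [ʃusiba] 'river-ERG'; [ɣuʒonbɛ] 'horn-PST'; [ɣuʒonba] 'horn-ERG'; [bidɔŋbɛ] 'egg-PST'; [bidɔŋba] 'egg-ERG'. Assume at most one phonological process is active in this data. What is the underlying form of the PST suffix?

The PST suffix surfaces as [-bɛ] and [-pɛ], depending on the final segment of the stem.
The ERG suffix, which begins with [b], is invariant after every stem; so [b] is not altered by any rule here.
So the underlying form is /-pɛ/, and voiceless stops become voiced after a nasal.

/-pɛ/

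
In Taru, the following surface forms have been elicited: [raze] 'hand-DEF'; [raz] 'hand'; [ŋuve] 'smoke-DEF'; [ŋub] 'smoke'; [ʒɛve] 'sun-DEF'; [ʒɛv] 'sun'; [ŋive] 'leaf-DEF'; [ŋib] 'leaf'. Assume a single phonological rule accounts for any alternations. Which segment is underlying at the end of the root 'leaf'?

/b/

In [ŋive] and [ŋib] the final segment of 'leaf' alternates: [v] ~ [b].
Compare 'sun', with invariant [v] in [ʒɛve] and [ʒɛv]: an analysis with underlying /v/ and a rule producing [b] in isolation would wrongly predict alternation here too.
Therefore /b/ is basic and [v] is derived by intervocalic spirantization (voiced stops become fricatives between vowels).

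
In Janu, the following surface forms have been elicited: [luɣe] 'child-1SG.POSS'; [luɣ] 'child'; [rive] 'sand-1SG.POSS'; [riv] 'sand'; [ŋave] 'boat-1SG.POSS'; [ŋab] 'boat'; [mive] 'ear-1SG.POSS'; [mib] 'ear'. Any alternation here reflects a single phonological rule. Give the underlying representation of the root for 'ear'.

'ear' shows [v] ~ [b] at the end of the stem ([mive] vs [mib]).
The stem 'sand' ([rive], [riv]) shows [v] unchanged in both environments, so [v] cannot be basic with [b] derived in isolation.
Therefore /b/ is basic and [v] is derived by intervocalic spirantization (voiced stops become fricatives between vowels).
So 'ear' = /mib/.

/mib/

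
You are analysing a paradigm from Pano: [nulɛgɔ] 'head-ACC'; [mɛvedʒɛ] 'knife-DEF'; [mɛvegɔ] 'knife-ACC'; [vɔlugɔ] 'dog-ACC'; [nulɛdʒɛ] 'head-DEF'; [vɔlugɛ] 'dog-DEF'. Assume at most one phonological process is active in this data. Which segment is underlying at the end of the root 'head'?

/dʒ/

The stem for 'head' ends in [g] in [nulɛgɔ] but [dʒ] in [nulɛdʒɛ].
The stem 'dog' ([vɔlugɔ], [vɔlugɛ]) shows [g] unchanged in both environments, so [g] cannot be basic with [dʒ] derived before the DEF suffix.
The alternation reflects depalatalization: palato-alveolar /dʒ/ becomes [g] when no front vowel follows. /dʒ/ is underlying.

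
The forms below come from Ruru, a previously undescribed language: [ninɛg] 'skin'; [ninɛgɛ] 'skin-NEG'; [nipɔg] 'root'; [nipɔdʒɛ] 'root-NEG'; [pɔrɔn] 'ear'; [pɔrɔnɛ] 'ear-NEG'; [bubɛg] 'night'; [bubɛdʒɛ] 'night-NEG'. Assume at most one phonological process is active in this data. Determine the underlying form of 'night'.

In [bubɛg] and [bubɛdʒɛ] the final segment of 'night' alternates: [g] ~ [dʒ].
Compare 'skin', with invariant [g] in [ninɛg] and [ninɛgɛ]: an analysis with underlying /g/ and a rule producing [dʒ] before the NEG suffix would wrongly predict alternation here too.
The alternation reflects depalatalization: palato-alveolar /dʒ/ becomes [g] when no front vowel follows. /dʒ/ is underlying.
Hence 'night' is /bubɛdʒ/ underlyingly.

/bubɛdʒ/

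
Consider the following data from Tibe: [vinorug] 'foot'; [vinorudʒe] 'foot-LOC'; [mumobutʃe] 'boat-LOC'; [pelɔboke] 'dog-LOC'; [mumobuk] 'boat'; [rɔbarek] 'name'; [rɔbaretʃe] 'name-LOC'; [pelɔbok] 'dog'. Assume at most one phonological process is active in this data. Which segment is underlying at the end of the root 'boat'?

/tʃ/

The root 'boat' surfaces as [mumobutʃe] and [mumobuk], with a stem-final [tʃ] ~ [k] alternation.
The stem 'dog' ([pelɔboke], [pelɔbok]) shows [k] unchanged in both environments, so [k] cannot be basic with [tʃ] derived before the LOC suffix.
The underlying segment must be /tʃ/; palato-alveolar /tʃ/ and /dʒ/ become [k] and [g] when no front vowel follows, yielding [k] there.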